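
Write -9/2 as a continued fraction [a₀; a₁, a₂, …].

[-5; 2]

-9 = -5·2 + 1, so a_0 = -5
2 = 2·1 + 0, so a_1 = 2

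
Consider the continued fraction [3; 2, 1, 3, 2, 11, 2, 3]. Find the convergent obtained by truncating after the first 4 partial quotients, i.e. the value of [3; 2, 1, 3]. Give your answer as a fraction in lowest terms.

37/11

a_0 = 3: 3/1
a_1 = 2: 7/2
a_2 = 1: 10/3
a_3 = 3: 37/11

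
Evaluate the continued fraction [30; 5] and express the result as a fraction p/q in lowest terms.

Build up convergents one term at a time:
a_0 = 30: 30/1
a_1 = 5: 151/5

151/5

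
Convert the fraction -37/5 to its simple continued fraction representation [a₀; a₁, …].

⌊-37/5⌋ = -8, remainder 3
⌊5/3⌋ = 1, remainder 2
⌊3/2⌋ = 1, remainder 1
⌊2/1⌋ = 2, remainder 0

[-8; 1, 1, 2]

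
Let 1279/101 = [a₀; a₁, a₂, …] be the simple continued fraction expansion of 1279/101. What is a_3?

1279 = 12·101 + 67, so a_0 = 12
101 = 1·67 + 34, so a_1 = 1
67 = 1·34 + 33, so a_2 = 1
34 = 1·33 + 1, so a_3 = 1

1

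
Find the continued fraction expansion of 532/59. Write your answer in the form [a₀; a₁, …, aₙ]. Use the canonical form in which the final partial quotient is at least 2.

[9; 59]

Apply division with remainder until the remainder is 0:
⌊532/59⌋ = 9, remainder 1
⌊59/1⌋ = 59, remainder 0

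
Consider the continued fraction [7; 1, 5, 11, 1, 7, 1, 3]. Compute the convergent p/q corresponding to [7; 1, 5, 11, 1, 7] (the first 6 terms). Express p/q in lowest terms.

4529/578

Start with 7.
1 + 1/(7/1) = 1 + 1/7 = 8/7
11 + 1/(8/7) = 11 + 7/8 = 95/8
5 + 1/(95/8) = 5 + 8/95 = 483/95
1 + 1/(483/95) = 1 + 95/483 = 578/483
7 + 1/(578/483) = 7 + 483/578 = 4529/578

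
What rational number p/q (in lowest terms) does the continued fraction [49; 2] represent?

Start with 2.
49 + 1/(2/1) = 49 + 1/2 = 99/2

99/2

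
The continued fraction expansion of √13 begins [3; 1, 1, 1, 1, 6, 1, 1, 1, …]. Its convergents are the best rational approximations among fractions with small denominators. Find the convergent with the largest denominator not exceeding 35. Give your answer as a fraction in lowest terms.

119/33

a_0 = 3: 3/1  (≤ bound)
a_1 = 1: 4/1  (≤ bound)
a_2 = 1: 7/2  (≤ bound)
a_3 = 1: 11/3  (≤ bound)
a_4 = 1: 18/5  (≤ bound)
a_5 = 6: 119/33  (≤ bound)
a_6 = 1: 137/38  (> 35, stop)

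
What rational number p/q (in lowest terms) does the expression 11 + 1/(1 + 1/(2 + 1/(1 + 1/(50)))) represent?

2385/203

Starting at the tail and folding back:
Start with 50.
1 + 1/(50/1) = 1 + 1/50 = 51/50
2 + 1/(51/50) = 2 + 50/51 = 152/51
1 + 1/(152/51) = 1 + 51/152 = 203/152
11 + 1/(203/152) = 11 + 152/203 = 2385/203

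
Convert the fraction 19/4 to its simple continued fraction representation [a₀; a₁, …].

⌊19/4⌋ = 4, remainder 3
⌊4/3⌋ = 1, remainder 1
⌊3/1⌋ = 3, remainder 0

[4; 1, 3]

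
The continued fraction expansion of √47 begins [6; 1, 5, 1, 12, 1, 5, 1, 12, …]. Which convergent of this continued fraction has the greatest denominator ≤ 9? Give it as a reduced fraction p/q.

a_0 = 6: 6/1  (≤ bound)
a_1 = 1: 7/1  (≤ bound)
a_2 = 5: 41/6  (≤ bound)
a_3 = 1: 48/7  (≤ bound)
a_4 = 12: 617/90  (> 9, stop)

48/7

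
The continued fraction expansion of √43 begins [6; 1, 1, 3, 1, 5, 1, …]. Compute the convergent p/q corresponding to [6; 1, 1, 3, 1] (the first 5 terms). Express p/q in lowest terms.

59/9

Start with 1.
3 + 1/(1/1) = 3 + 1/1 = 4/1
1 + 1/(4/1) = 1 + 1/4 = 5/4
1 + 1/(5/4) = 1 + 4/5 = 9/5
6 + 1/(9/5) = 6 + 5/9 = 59/9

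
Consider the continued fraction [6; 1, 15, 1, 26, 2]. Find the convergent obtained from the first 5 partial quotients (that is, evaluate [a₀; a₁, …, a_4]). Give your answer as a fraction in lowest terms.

3179/458

a_0 = 6: 6/1
a_1 = 1: 7/1
a_2 = 15: 111/16
a_3 = 1: 118/17
a_4 = 26: 3179/458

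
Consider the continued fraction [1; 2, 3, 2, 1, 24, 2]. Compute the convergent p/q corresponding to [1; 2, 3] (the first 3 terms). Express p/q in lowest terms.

Start with 3.
2 + 1/(3/1) = 2 + 1/3 = 7/3
1 + 1/(7/3) = 1 + 3/7 = 10/7

10/7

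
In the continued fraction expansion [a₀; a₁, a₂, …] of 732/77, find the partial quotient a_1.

732 ÷ 77 → quotient 9, remainder 39
77 ÷ 39 → quotient 1, remainder 38

1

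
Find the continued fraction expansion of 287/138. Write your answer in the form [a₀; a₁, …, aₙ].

[2; 12, 1, 1, 5]

Run the Euclidean algorithm, recording each quotient:
⌊287/138⌋ = 2, remainder 11
⌊138/11⌋ = 12, remainder 6
⌊11/6⌋ = 1, remainder 5
⌊6/5⌋ = 1, remainder 1
⌊5/1⌋ = 5, remainder 0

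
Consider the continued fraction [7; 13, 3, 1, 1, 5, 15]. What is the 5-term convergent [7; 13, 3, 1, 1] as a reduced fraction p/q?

658/93

a_0 = 7: 7/1
a_1 = 13: 92/13
a_2 = 3: 283/40
a_3 = 1: 375/53
a_4 = 1: 658/93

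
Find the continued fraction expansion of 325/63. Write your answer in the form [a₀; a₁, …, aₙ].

[5; 6, 3, 3]

Run the Euclidean algorithm, recording each quotient:
325 ÷ 63 → quotient 5, remainder 10
63 ÷ 10 → quotient 6, remainder 3
10 ÷ 3 → quotient 3, remainder 1
3 ÷ 1 → quotient 3, remainder 0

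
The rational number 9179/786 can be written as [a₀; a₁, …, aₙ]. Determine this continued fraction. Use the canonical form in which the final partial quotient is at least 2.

9179 ÷ 786 → quotient 11, remainder 533
786 ÷ 533 → quotient 1, remainder 253
533 ÷ 253 → quotient 2, remainder 27
253 ÷ 27 → quotient 9, remainder 10
27 ÷ 10 → quotient 2, remainder 7
10 ÷ 7 → quotient 1, remainder 3
7 ÷ 3 → quotient 2, remainder 1
3 ÷ 1 → quotient 3, remainder 0

[11; 1, 2, 9, 2, 1, 2, 3]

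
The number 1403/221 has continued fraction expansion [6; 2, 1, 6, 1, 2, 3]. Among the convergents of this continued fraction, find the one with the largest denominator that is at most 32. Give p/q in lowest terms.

List convergents until the denominator exceeds the bound:
a_0 = 6: 6/1  (≤ bound)
a_1 = 2: 13/2  (≤ bound)
a_2 = 1: 19/3  (≤ bound)
a_3 = 6: 127/20  (≤ bound)
a_4 = 1: 146/23  (≤ bound)
a_5 = 2: 419/66  (> 32, stop)

146/23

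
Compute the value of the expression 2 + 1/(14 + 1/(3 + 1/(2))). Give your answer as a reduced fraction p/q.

Start with 2.
3 + 1/(2/1) = 3 + 1/2 = 7/2
14 + 1/(7/2) = 14 + 2/7 = 100/7
2 + 1/(100/7) = 2 + 7/100 = 207/100

207/100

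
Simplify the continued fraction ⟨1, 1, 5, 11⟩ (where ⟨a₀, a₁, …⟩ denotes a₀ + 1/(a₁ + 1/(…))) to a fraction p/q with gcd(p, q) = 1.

123/67

Start with 11.
5 + 1/(11/1) = 5 + 1/11 = 56/11
1 + 1/(56/11) = 1 + 11/56 = 67/56
1 + 1/(67/56) = 1 + 56/67 = 123/67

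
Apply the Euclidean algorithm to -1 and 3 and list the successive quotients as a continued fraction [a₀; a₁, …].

[-1; 1, 2]

Run the Euclidean algorithm, recording each quotient:
-1 ÷ 3 → quotient -1, remainder 2
3 ÷ 2 → quotient 1, remainder 1
2 ÷ 1 → quotient 2, remainder 0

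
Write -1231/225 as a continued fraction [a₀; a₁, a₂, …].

-1231 ÷ 225 → quotient -6, remainder 119
225 ÷ 119 → quotient 1, remainder 106
119 ÷ 106 → quotient 1, remainder 13
106 ÷ 13 → quotient 8, remainder 2
13 ÷ 2 → quotient 6, remainder 1
2 ÷ 1 → quotient 2, remainder 0

[-6; 1, 1, 8, 6, 2]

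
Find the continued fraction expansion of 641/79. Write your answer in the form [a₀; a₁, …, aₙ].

Run the Euclidean algorithm, recording each quotient:
⌊641/79⌋ = 8, remainder 9
⌊79/9⌋ = 8, remainder 7
⌊9/7⌋ = 1, remainder 2
⌊7/2⌋ = 3, remainder 1
⌊2/1⌋ = 2, remainder 0

[8; 8, 1, 3, 2]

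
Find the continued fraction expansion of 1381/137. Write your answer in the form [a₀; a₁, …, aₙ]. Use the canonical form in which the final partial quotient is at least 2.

[10; 12, 2, 5]

1381 ÷ 137 → quotient 10, remainder 11
137 ÷ 11 → quotient 12, remainder 5
11 ÷ 5 → quotient 2, remainder 1
5 ÷ 1 → quotient 5, remainder 0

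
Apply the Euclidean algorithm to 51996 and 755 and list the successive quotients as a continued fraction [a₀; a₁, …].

[68; 1, 6, 1, 1, 1, 2, 12]

⌊51996/755⌋ = 68, remainder 656
⌊755/656⌋ = 1, remainder 99
⌊656/99⌋ = 6, remainder 62
⌊99/62⌋ = 1, remainder 37
⌊62/37⌋ = 1, remainder 25
⌊37/25⌋ = 1, remainder 12
⌊25/12⌋ = 2, remainder 1
⌊12/1⌋ = 12, remainder 0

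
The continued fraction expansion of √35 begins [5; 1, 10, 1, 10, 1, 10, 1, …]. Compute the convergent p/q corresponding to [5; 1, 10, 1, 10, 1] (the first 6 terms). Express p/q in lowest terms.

Start with 1.
10 + 1/(1/1) = 10 + 1/1 = 11/1
1 + 1/(11/1) = 1 + 1/11 = 12/11
10 + 1/(12/11) = 10 + 11/12 = 131/12
1 + 1/(131/12) = 1 + 12/131 = 143/131
5 + 1/(143/131) = 5 + 131/143 = 846/143

846/143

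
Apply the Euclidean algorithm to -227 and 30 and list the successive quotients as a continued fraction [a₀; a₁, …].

Apply division with remainder until the remainder is 0:
-227 = -8·30 + 13, so a_0 = -8
30 = 2·13 + 4, so a_1 = 2
13 = 3·4 + 1, so a_2 = 3
4 = 4·1 + 0, so a_3 = 4

[-8; 2, 3, 4]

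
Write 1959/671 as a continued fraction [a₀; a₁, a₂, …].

1959 ÷ 671 → quotient 2, remainder 617
671 ÷ 617 → quotient 1, remainder 54
617 ÷ 54 → quotient 11, remainder 23
54 ÷ 23 → quotient 2, remainder 8
23 ÷ 8 → quotient 2, remainder 7
8 ÷ 7 → quotient 1, remainder 1
7 ÷ 1 → quotient 7, remainder 0

[2; 1, 11, 2, 2, 1, 7]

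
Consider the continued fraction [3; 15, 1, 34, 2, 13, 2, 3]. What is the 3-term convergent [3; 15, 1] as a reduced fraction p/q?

a_0 = 3: 3/1
a_1 = 15: 46/15
a_2 = 1: 49/16

49/16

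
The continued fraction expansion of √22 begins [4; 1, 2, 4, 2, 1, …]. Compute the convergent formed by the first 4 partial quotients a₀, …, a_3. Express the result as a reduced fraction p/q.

a_0 = 4: 4/1
a_1 = 1: 5/1
a_2 = 2: 14/3
a_3 = 4: 61/13

61/13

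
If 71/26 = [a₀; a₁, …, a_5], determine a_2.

71 = 2·26 + 19, so a_0 = 2
26 = 1·19 + 7, so a_1 = 1
19 = 2·7 + 5, so a_2 = 2

2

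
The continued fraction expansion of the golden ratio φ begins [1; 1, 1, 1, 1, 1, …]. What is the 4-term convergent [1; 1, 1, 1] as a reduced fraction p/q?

a_0 = 1: 1/1
a_1 = 1: 2/1
a_2 = 1: 3/2
a_3 = 1: 5/3

5/3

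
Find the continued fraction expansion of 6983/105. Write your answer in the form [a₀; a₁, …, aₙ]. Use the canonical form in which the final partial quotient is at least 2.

Run the Euclidean algorithm, recording each quotient:
6983 ÷ 105 → quotient 66, remainder 53
105 ÷ 53 → quotient 1, remainder 52
53 ÷ 52 → quotient 1, remainder 1
52 ÷ 1 → quotient 52, remainder 0

[66; 1, 1, 52]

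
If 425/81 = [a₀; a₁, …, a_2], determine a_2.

20

425 ÷ 81 → quotient 5, remainder 20
81 ÷ 20 → quotient 4, remainder 1
20 ÷ 1 → quotient 20, remainder 0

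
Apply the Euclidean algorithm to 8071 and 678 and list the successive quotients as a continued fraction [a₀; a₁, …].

8071 = 11·678 + 613, so a_0 = 11
678 = 1·613 + 65, so a_1 = 1
613 = 9·65 + 28, so a_2 = 9
65 = 2·28 + 9, so a_3 = 2
28 = 3·9 + 1, so a_4 = 3
9 = 9·1 + 0, so a_5 = 9

[11; 1, 9, 2, 3, 9]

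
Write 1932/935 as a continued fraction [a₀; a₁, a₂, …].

1932 = 2·935 + 62, so a_0 = 2
935 = 15·62 + 5, so a_1 = 15
62 = 12·5 + 2, so a_2 = 12
5 = 2·2 + 1, so a_3 = 2
2 = 2·1 + 0, so a_4 = 2

[2; 15, 12, 2, 2]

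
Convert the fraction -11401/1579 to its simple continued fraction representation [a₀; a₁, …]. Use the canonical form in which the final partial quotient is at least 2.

[-8; 1, 3, 1, 1, 6, 5, 5]

-11401 ÷ 1579 → quotient -8, remainder 1231
1579 ÷ 1231 → quotient 1, remainder 348
1231 ÷ 348 → quotient 3, remainder 187
348 ÷ 187 → quotient 1, remainder 161
187 ÷ 161 → quotient 1, remainder 26
161 ÷ 26 → quotient 6, remainder 5
26 ÷ 5 → quotient 5, remainder 1
5 ÷ 1 → quotient 5, remainder 0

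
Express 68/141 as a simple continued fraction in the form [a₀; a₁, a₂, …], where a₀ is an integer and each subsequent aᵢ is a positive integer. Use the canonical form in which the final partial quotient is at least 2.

[0; 2, 13, 1, 1, 2]

68 ÷ 141 → quotient 0, remainder 68
141 ÷ 68 → quotient 2, remainder 5
68 ÷ 5 → quotient 13, remainder 3
5 ÷ 3 → quotient 1, remainder 2
3 ÷ 2 → quotient 1, remainder 1
2 ÷ 1 → quotient 2, remainder 0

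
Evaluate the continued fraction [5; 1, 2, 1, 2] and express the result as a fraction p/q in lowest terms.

63/11

Start with 2.
1 + 1/(2/1) = 1 + 1/2 = 3/2
2 + 1/(3/2) = 2 + 2/3 = 8/3
1 + 1/(8/3) = 1 + 3/8 = 11/8
5 + 1/(11/8) = 5 + 8/11 = 63/11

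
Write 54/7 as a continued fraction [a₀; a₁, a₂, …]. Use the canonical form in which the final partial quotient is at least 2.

[7; 1, 2, 2]

⌊54/7⌋ = 7, remainder 5
⌊7/5⌋ = 1, remainder 2
⌊5/2⌋ = 2, remainder 1
⌊2/1⌋ = 2, remainder 0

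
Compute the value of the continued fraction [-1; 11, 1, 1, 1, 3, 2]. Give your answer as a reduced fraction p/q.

Starting at the tail and folding back:
Start with 2.
3 + 1/(2/1) = 3 + 1/2 = 7/2
1 + 1/(7/2) = 1 + 2/7 = 9/7
1 + 1/(9/7) = 1 + 7/9 = 16/9
1 + 1/(16/9) = 1 + 9/16 = 25/16
11 + 1/(25/16) = 11 + 16/25 = 291/25
-1 + 1/(291/25) = -1 + 25/291 = -266/291

-266/291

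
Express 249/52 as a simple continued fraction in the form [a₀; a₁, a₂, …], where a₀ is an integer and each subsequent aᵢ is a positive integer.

[4; 1, 3, 1, 2, 1, 2]

Apply division with remainder until the remainder is 0:
249 ÷ 52 → quotient 4, remainder 41
52 ÷ 41 → quotient 1, remainder 11
41 ÷ 11 → quotient 3, remainder 8
11 ÷ 8 → quotient 1, remainder 3
8 ÷ 3 → quotient 2, remainder 2
3 ÷ 2 → quotient 1, remainder 1
2 ÷ 1 → quotient 2, remainder 0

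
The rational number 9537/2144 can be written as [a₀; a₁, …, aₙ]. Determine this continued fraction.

[4; 2, 4, 3, 24, 3]

9537 = 4·2144 + 961, so a_0 = 4
2144 = 2·961 + 222, so a_1 = 2
961 = 4·222 + 73, so a_2 = 4
222 = 3·73 + 3, so a_3 = 3
73 = 24·3 + 1, so a_4 = 24
3 = 3·1 + 0, so a_5 = 3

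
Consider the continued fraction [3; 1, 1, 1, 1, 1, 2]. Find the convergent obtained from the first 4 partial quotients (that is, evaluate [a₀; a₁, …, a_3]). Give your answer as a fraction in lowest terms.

11/3

a_0 = 3: 3/1
a_1 = 1: 4/1
a_2 = 1: 7/2
a_3 = 1: 11/3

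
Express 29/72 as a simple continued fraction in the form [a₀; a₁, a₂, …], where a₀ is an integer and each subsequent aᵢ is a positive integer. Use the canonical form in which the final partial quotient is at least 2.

[0; 2, 2, 14]

Repeatedly divide and take the remainder:
29 ÷ 72 → quotient 0, remainder 29
72 ÷ 29 → quotient 2, remainder 14
29 ÷ 14 → quotient 2, remainder 1
14 ÷ 1 → quotient 14, remainder 0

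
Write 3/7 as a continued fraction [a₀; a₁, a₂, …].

⌊3/7⌋ = 0, remainder 3
⌊7/3⌋ = 2, remainder 1
⌊3/1⌋ = 3, remainder 0

[0; 2, 3]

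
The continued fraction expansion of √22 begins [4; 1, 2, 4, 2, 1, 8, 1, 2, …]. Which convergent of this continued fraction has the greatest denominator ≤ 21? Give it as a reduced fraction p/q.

61/13

a_0 = 4: 4/1  (≤ bound)
a_1 = 1: 5/1  (≤ bound)
a_2 = 2: 14/3  (≤ bound)
a_3 = 4: 61/13  (≤ bound)
a_4 = 2: 136/29  (> 21, stop)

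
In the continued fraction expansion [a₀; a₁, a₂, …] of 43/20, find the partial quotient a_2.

⌊43/20⌋ = 2, remainder 3
⌊20/3⌋ = 6, remainder 2
⌊3/2⌋ = 1, remainder 1

1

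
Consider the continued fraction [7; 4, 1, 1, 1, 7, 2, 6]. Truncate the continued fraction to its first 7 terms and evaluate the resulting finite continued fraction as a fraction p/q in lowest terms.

a_0 = 7: 7/1
a_1 = 4: 29/4
a_2 = 1: 36/5
a_3 = 1: 65/9
a_4 = 1: 101/14
a_5 = 7: 772/107
a_6 = 2: 1645/228

1645/228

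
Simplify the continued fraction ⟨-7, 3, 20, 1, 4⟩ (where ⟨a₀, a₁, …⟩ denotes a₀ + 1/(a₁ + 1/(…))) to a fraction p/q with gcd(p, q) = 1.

a_0 = -7: -7/1
a_1 = 3: -20/3
a_2 = 20: -407/61
a_3 = 1: -427/64
a_4 = 4: -2115/317

-2115/317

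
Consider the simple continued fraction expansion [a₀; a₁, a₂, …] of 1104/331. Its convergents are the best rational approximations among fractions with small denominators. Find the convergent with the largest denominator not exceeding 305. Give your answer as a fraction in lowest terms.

a_0 = 3: 3/1  (≤ bound)
a_1 = 2: 7/2  (≤ bound)
a_2 = 1: 10/3  (≤ bound)
a_3 = 54: 547/164  (≤ bound)
a_4 = 2: 1104/331  (> 305, stop)

547/164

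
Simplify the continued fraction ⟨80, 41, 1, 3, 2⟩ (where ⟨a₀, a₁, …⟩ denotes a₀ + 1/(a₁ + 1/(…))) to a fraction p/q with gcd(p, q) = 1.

30089/376

Start with 2.
3 + 1/(2/1) = 3 + 1/2 = 7/2
1 + 1/(7/2) = 1 + 2/7 = 9/7
41 + 1/(9/7) = 41 + 7/9 = 376/9
80 + 1/(376/9) = 80 + 9/376 = 30089/376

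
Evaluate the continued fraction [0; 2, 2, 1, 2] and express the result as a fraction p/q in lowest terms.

a_0 = 0: 0/1
a_1 = 2: 1/2
a_2 = 2: 2/5
a_3 = 1: 3/7
a_4 = 2: 8/19

8/19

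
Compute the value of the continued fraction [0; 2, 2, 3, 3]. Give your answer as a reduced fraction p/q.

23/56

Start with 3.
3 + 1/(3/1) = 3 + 1/3 = 10/3
2 + 1/(10/3) = 2 + 3/10 = 23/10
2 + 1/(23/10) = 2 + 10/23 = 56/23
0 + 1/(56/23) = 0 + 23/56 = 23/56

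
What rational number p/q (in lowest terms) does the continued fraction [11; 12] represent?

133/12

Start with 12.
11 + 1/(12/1) = 11 + 1/12 = 133/12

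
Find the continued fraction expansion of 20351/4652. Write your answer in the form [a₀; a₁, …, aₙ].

⌊20351/4652⌋ = 4, remainder 1743
⌊4652/1743⌋ = 2, remainder 1166
⌊1743/1166⌋ = 1, remainder 577
⌊1166/577⌋ = 2, remainder 12
⌊577/12⌋ = 48, remainder 1
⌊12/1⌋ = 12, remainder 0

[4; 2, 1, 2, 48, 12]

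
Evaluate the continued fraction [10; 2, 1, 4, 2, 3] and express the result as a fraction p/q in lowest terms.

1108/107

Compute successive convergents:
a_0 = 10: 10/1
a_1 = 2: 21/2
a_2 = 1: 31/3
a_3 = 4: 145/14
a_4 = 2: 321/31
a_5 = 3: 1108/107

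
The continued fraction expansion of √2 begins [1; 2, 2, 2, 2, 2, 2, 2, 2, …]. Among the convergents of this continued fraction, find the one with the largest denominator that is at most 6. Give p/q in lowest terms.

List convergents until the denominator exceeds the bound:
a_0 = 1: 1/1  (≤ bound)
a_1 = 2: 3/2  (≤ bound)
a_2 = 2: 7/5  (≤ bound)
a_3 = 2: 17/12  (> 6, stop)

7/5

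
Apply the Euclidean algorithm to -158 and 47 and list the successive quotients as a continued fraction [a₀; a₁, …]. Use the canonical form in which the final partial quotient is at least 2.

Repeatedly divide and take the remainder:
-158 = -4·47 + 30, so a_0 = -4
47 = 1·30 + 17, so a_1 = 1
30 = 1·17 + 13, so a_2 = 1
17 = 1·13 + 4, so a_3 = 1
13 = 3·4 + 1, so a_4 = 3
4 = 4·1 + 0, so a_5 = 4

[-4; 1, 1, 1, 3, 4]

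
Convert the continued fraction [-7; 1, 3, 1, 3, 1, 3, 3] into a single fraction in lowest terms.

Starting at the tail and folding back:
Start with 3.
3 + 1/(3/1) = 3 + 1/3 = 10/3
1 + 1/(10/3) = 1 + 3/10 = 13/10
3 + 1/(13/10) = 3 + 10/13 = 49/13
1 + 1/(49/13) = 1 + 13/49 = 62/49
3 + 1/(62/49) = 3 + 49/62 = 235/62
1 + 1/(235/62) = 1 + 62/235 = 297/235
-7 + 1/(297/235) = -7 + 235/297 = -1844/297

-1844/297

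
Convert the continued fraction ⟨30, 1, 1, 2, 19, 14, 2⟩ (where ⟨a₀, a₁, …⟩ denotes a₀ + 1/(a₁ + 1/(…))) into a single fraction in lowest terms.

86378/2823

a_0 = 30: 30/1
a_1 = 1: 31/1
a_2 = 1: 61/2
a_3 = 2: 153/5
a_4 = 19: 2968/97
a_5 = 14: 41705/1363
a_6 = 2: 86378/2823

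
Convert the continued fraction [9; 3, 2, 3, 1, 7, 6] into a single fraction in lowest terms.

13722/1477

Starting at the tail and folding back:
Start with 6.
7 + 1/(6/1) = 7 + 1/6 = 43/6
1 + 1/(43/6) = 1 + 6/43 = 49/43
3 + 1/(49/43) = 3 + 43/49 = 190/49
2 + 1/(190/49) = 2 + 49/190 = 429/190
3 + 1/(429/190) = 3 + 190/429 = 1477/429
9 + 1/(1477/429) = 9 + 429/1477 = 13722/1477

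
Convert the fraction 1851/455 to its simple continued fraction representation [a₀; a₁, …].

[4; 14, 1, 2, 10]

Repeatedly divide and take the remainder:
1851 = 4·455 + 31, so a_0 = 4
455 = 14·31 + 21, so a_1 = 14
31 = 1·21 + 10, so a_2 = 1
21 = 2·10 + 1, so a_3 = 2
10 = 10·1 + 0, so a_4 = 10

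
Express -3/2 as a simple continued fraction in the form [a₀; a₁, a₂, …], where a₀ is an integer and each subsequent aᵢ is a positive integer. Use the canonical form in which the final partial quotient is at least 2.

-3 ÷ 2 → quotient -2, remainder 1
2 ÷ 1 → quotient 2, remainder 0

[-2; 2]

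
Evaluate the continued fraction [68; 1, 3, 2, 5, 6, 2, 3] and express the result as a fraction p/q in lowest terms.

155983/2268

Starting at the tail and folding back:
Start with 3.
2 + 1/(3/1) = 2 + 1/3 = 7/3
6 + 1/(7/3) = 6 + 3/7 = 45/7
5 + 1/(45/7) = 5 + 7/45 = 232/45
2 + 1/(232/45) = 2 + 45/232 = 509/232
3 + 1/(509/232) = 3 + 232/509 = 1759/509
1 + 1/(1759/509) = 1 + 509/1759 = 2268/1759
68 + 1/(2268/1759) = 68 + 1759/2268 = 155983/2268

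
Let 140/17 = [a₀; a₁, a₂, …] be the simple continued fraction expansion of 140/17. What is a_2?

Run the Euclidean algorithm, recording each quotient:
⌊140/17⌋ = 8, remainder 4
⌊17/4⌋ = 4, remainder 1
⌊4/1⌋ = 4, remainder 0

4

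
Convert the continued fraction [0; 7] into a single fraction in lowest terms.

1/7

a_0 = 0: 0/1
a_1 = 7: 1/7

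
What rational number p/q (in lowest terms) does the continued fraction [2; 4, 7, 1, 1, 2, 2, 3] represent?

2881/1285

a_0 = 2: 2/1
a_1 = 4: 9/4
a_2 = 7: 65/29
a_3 = 1: 74/33
a_4 = 1: 139/62
a_5 = 2: 352/157
a_6 = 2: 843/376
a_7 = 3: 2881/1285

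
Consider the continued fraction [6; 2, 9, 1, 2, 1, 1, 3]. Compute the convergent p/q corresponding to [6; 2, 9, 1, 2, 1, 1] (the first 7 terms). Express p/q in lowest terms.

926/143

a_0 = 6: 6/1
a_1 = 2: 13/2
a_2 = 9: 123/19
a_3 = 1: 136/21
a_4 = 2: 395/61
a_5 = 1: 531/82
a_6 = 1: 926/143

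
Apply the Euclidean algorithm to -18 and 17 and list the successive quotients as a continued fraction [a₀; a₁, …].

⌊-18/17⌋ = -2, remainder 16
⌊17/16⌋ = 1, remainder 1
⌊16/1⌋ = 16, remainder 0

[-2; 1, 16]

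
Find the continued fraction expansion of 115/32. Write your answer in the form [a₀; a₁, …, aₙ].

[3; 1, 1, 2, 6]

115 ÷ 32 → quotient 3, remainder 19
32 ÷ 19 → quotient 1, remainder 13
19 ÷ 13 → quotient 1, remainder 6
13 ÷ 6 → quotient 2, remainder 1
6 ÷ 1 → quotient 6, remainder 0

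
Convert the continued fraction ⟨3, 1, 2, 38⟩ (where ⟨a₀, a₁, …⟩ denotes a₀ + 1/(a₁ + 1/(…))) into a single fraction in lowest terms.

422/115

Use the convergent recurrence hₖ = aₖ·hₖ₋₁ + hₖ₋₂ (and likewise for the denominators kₖ):
a_0 = 3: 3/1
a_1 = 1: 4/1
a_2 = 2: 11/3
a_3 = 38: 422/115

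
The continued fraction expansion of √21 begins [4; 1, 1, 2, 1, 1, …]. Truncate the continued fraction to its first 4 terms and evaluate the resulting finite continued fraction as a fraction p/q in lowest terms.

23/5

a_0 = 4: 4/1
a_1 = 1: 5/1
a_2 = 1: 9/2
a_3 = 2: 23/5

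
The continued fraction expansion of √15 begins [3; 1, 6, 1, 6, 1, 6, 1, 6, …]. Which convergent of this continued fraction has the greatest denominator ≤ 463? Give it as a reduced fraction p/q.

1677/433

List convergents until the denominator exceeds the bound:
a_0 = 3: 3/1  (≤ bound)
a_1 = 1: 4/1  (≤ bound)
a_2 = 6: 27/7  (≤ bound)
a_3 = 1: 31/8  (≤ bound)
a_4 = 6: 213/55  (≤ bound)
a_5 = 1: 244/63  (≤ bound)
a_6 = 6: 1677/433  (≤ bound)
a_7 = 1: 1921/496  (> 463, stop)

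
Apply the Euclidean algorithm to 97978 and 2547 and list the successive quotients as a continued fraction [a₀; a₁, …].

[38; 2, 7, 3, 5, 10]

Repeatedly divide and take the remainder:
97978 ÷ 2547 → quotient 38, remainder 1192
2547 ÷ 1192 → quotient 2, remainder 163
1192 ÷ 163 → quotient 7, remainder 51
163 ÷ 51 → quotient 3, remainder 10
51 ÷ 10 → quotient 5, remainder 1
10 ÷ 1 → quotient 10, remainder 0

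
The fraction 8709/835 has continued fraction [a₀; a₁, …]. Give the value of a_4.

⌊8709/835⌋ = 10, remainder 359
⌊835/359⌋ = 2, remainder 117
⌊359/117⌋ = 3, remainder 8
⌊117/8⌋ = 14, remainder 5
⌊8/5⌋ = 1, remainder 3

1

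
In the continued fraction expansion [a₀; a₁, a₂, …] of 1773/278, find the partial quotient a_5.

1773 = 6·278 + 105, so a_0 = 6
278 = 2·105 + 68, so a_1 = 2
105 = 1·68 + 37, so a_2 = 1
68 = 1·37 + 31, so a_3 = 1
37 = 1·31 + 6, so a_4 = 1
31 = 5·6 + 1, so a_5 = 5

5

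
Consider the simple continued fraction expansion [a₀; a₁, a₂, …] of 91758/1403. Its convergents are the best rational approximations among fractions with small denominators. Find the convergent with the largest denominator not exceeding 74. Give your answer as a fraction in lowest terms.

a_0 = 65: 65/1  (≤ bound)
a_1 = 2: 131/2  (≤ bound)
a_2 = 2: 327/5  (≤ bound)
a_3 = 30: 9941/152  (> 74, stop)

327/5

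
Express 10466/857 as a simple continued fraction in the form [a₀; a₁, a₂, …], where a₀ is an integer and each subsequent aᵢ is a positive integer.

[12; 4, 1, 2, 2, 3, 3, 2]

Apply division with remainder until the remainder is 0:
10466 ÷ 857 → quotient 12, remainder 182
857 ÷ 182 → quotient 4, remainder 129
182 ÷ 129 → quotient 1, remainder 53
129 ÷ 53 → quotient 2, remainder 23
53 ÷ 23 → quotient 2, remainder 7
23 ÷ 7 → quotient 3, remainder 2
7 ÷ 2 → quotient 3, remainder 1
2 ÷ 1 → quotient 2, remainder 0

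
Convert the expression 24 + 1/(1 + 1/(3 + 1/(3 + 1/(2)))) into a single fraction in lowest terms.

743/30

Start with 2.
3 + 1/(2/1) = 3 + 1/2 = 7/2
3 + 1/(7/2) = 3 + 2/7 = 23/7
1 + 1/(23/7) = 1 + 7/23 = 30/23
24 + 1/(30/23) = 24 + 23/30 = 743/30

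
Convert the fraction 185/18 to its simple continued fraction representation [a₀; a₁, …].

Apply division with remainder until the remainder is 0:
⌊185/18⌋ = 10, remainder 5
⌊18/5⌋ = 3, remainder 3
⌊5/3⌋ = 1, remainder 2
⌊3/2⌋ = 1, remainder 1
⌊2/1⌋ = 2, remainder 0

[10; 3, 1, 1, 2]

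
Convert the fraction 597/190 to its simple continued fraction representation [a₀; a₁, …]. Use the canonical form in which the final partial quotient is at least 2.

597 ÷ 190 → quotient 3, remainder 27
190 ÷ 27 → quotient 7, remainder 1
27 ÷ 1 → quotient 27, remainder 0

[3; 7, 27]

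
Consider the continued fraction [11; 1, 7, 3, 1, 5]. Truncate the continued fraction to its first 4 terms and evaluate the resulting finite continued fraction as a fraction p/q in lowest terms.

Build up convergents one term at a time:
a_0 = 11: 11/1
a_1 = 1: 12/1
a_2 = 7: 95/8
a_3 = 3: 297/25

297/25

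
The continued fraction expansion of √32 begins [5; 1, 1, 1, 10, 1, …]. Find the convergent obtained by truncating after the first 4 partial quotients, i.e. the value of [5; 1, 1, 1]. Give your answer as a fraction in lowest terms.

Use the convergent recurrence hₖ = aₖ·hₖ₋₁ + hₖ₋₂ (and likewise for the denominators kₖ):
a_0 = 5: 5/1
a_1 = 1: 6/1
a_2 = 1: 11/2
a_3 = 1: 17/3

17/3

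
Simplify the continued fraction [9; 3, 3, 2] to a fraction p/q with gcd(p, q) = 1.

214/23

Collapse the nested fraction from the inside out:
Start with 2.
3 + 1/(2/1) = 3 + 1/2 = 7/2
3 + 1/(7/2) = 3 + 2/7 = 23/7
9 + 1/(23/7) = 9 + 7/23 = 214/23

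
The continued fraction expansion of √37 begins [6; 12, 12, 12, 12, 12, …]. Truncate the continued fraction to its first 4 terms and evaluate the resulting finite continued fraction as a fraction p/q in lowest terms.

10657/1752

a_0 = 6: 6/1
a_1 = 12: 73/12
a_2 = 12: 882/145
a_3 = 12: 10657/1752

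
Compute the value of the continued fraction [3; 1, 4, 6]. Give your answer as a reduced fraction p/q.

118/31

Start with 6.
4 + 1/(6/1) = 4 + 1/6 = 25/6
1 + 1/(25/6) = 1 + 6/25 = 31/25
3 + 1/(31/25) = 3 + 25/31 = 118/31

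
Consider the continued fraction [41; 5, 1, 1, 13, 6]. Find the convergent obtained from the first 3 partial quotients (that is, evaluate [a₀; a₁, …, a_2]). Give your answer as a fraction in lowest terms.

247/6

Collapse the nested fraction from the inside out:
Start with 1.
5 + 1/(1/1) = 5 + 1/1 = 6/1
41 + 1/(6/1) = 41 + 1/6 = 247/6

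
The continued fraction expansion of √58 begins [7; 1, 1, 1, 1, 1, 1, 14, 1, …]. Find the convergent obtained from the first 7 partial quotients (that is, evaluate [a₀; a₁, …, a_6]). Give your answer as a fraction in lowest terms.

99/13

Start with 1.
1 + 1/(1/1) = 1 + 1/1 = 2/1
1 + 1/(2/1) = 1 + 1/2 = 3/2
1 + 1/(3/2) = 1 + 2/3 = 5/3
1 + 1/(5/3) = 1 + 3/5 = 8/5
1 + 1/(8/5) = 1 + 5/8 = 13/8
7 + 1/(13/8) = 7 + 8/13 = 99/13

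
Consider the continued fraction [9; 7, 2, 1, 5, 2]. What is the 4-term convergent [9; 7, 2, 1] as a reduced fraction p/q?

Collapse the nested fraction from the inside out:
Start with 1.
2 + 1/(1/1) = 2 + 1/1 = 3/1
7 + 1/(3/1) = 7 + 1/3 = 22/3
9 + 1/(22/3) = 9 + 3/22 = 201/22

201/22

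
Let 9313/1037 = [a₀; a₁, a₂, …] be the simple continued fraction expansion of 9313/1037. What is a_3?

1

9313 = 8·1037 + 1017, so a_0 = 8
1037 = 1·1017 + 20, so a_1 = 1
1017 = 50·20 + 17, so a_2 = 50
20 = 1·17 + 3, so a_3 = 1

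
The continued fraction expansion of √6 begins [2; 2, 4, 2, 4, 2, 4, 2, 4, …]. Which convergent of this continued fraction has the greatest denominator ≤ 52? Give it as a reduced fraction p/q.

a_0 = 2: 2/1  (≤ bound)
a_1 = 2: 5/2  (≤ bound)
a_2 = 4: 22/9  (≤ bound)
a_3 = 2: 49/20  (≤ bound)
a_4 = 4: 218/89  (> 52, stop)

49/20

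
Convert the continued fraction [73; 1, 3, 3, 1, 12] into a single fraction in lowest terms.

a_0 = 73: 73/1
a_1 = 1: 74/1
a_2 = 3: 295/4
a_3 = 3: 959/13
a_4 = 1: 1254/17
a_5 = 12: 16007/217

16007/217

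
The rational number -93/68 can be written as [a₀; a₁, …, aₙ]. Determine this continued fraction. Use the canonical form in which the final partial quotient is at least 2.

Repeatedly divide and take the remainder:
-93 = -2·68 + 43, so a_0 = -2
68 = 1·43 + 25, so a_1 = 1
43 = 1·25 + 18, so a_2 = 1
25 = 1·18 + 7, so a_3 = 1
18 = 2·7 + 4, so a_4 = 2
7 = 1·4 + 3, so a_5 = 1
4 = 1·3 + 1, so a_6 = 1
3 = 3·1 + 0, so a_7 = 3

[-2; 1, 1, 1, 2, 1, 1, 3]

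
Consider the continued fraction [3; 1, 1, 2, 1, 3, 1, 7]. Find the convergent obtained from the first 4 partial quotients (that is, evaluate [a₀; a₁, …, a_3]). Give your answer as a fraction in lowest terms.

Compute successive convergents:
a_0 = 3: 3/1
a_1 = 1: 4/1
a_2 = 1: 7/2
a_3 = 2: 18/5

18/5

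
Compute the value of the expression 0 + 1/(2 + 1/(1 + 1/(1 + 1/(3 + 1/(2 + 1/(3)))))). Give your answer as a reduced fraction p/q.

Work from the innermost term outward:
Start with 3.
2 + 1/(3/1) = 2 + 1/3 = 7/3
3 + 1/(7/3) = 3 + 3/7 = 24/7
1 + 1/(24/7) = 1 + 7/24 = 31/24
1 + 1/(31/24) = 1 + 24/31 = 55/31
2 + 1/(55/31) = 2 + 31/55 = 141/55
0 + 1/(141/55) = 0 + 55/141 = 55/141

55/141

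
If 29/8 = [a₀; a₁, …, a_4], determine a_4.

2

29 ÷ 8 → quotient 3, remainder 5
8 ÷ 5 → quotient 1, remainder 3
5 ÷ 3 → quotient 1, remainder 2
3 ÷ 2 → quotient 1, remainder 1
2 ÷ 1 → quotient 2, remainder 0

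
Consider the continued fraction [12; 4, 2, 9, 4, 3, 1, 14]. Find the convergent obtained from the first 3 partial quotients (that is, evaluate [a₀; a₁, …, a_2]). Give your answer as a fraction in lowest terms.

Start with 2.
4 + 1/(2/1) = 4 + 1/2 = 9/2
12 + 1/(9/2) = 12 + 2/9 = 110/9

110/9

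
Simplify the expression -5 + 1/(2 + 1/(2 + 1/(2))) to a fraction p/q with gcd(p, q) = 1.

Starting at the tail and folding back:
Start with 2.
2 + 1/(2/1) = 2 + 1/2 = 5/2
2 + 1/(5/2) = 2 + 2/5 = 12/5
-5 + 1/(12/5) = -5 + 5/12 = -55/12

-55/12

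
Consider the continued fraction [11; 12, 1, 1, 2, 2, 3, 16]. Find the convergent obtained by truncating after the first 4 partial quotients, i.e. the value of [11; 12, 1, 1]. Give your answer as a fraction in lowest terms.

a_0 = 11: 11/1
a_1 = 12: 133/12
a_2 = 1: 144/13
a_3 = 1: 277/25

277/25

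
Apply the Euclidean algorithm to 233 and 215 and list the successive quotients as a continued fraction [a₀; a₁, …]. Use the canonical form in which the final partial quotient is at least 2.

233 ÷ 215 → quotient 1, remainder 18
215 ÷ 18 → quotient 11, remainder 17
18 ÷ 17 → quotient 1, remainder 1
17 ÷ 1 → quotient 17, remainder 0

[1; 11, 1, 17]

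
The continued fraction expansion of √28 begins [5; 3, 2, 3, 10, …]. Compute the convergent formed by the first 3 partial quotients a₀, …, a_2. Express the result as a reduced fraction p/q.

37/7

Start with 2.
3 + 1/(2/1) = 3 + 1/2 = 7/2
5 + 1/(7/2) = 5 + 2/7 = 37/7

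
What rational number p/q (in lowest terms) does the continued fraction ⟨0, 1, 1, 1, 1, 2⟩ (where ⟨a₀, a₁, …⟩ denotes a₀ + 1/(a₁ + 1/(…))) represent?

Starting at the tail and folding back:
Start with 2.
1 + 1/(2/1) = 1 + 1/2 = 3/2
1 + 1/(3/2) = 1 + 2/3 = 5/3
1 + 1/(5/3) = 1 + 3/5 = 8/5
1 + 1/(8/5) = 1 + 5/8 = 13/8
0 + 1/(13/8) = 0 + 8/13 = 8/13

8/13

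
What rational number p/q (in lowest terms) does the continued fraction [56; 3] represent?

Start with 3.
56 + 1/(3/1) = 56 + 1/3 = 169/3

169/3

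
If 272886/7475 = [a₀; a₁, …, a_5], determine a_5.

272886 ÷ 7475 → quotient 36, remainder 3786
7475 ÷ 3786 → quotient 1, remainder 3689
3786 ÷ 3689 → quotient 1, remainder 97
3689 ÷ 97 → quotient 38, remainder 3
97 ÷ 3 → quotient 32, remainder 1
3 ÷ 1 → quotient 3, remainder 0

3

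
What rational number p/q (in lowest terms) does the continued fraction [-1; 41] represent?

-40/41

Start with 41.
-1 + 1/(41/1) = -1 + 1/41 = -40/41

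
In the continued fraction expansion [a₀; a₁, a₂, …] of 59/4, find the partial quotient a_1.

1

Apply division with remainder until the remainder is 0:
59 = 14·4 + 3, so a_0 = 14
4 = 1·3 + 1, so a_1 = 1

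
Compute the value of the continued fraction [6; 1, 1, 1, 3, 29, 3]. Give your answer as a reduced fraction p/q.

a_0 = 6: 6/1
a_1 = 1: 7/1
a_2 = 1: 13/2
a_3 = 1: 20/3
a_4 = 3: 73/11
a_5 = 29: 2137/322
a_6 = 3: 6484/977

6484/977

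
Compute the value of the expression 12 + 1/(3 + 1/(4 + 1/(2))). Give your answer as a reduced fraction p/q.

357/29

Start with 2.
4 + 1/(2/1) = 4 + 1/2 = 9/2
3 + 1/(9/2) = 3 + 2/9 = 29/9
12 + 1/(29/9) = 12 + 9/29 = 357/29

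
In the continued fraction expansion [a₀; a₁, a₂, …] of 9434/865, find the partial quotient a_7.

2

9434 ÷ 865 → quotient 10, remainder 784
865 ÷ 784 → quotient 1, remainder 81
784 ÷ 81 → quotient 9, remainder 55
81 ÷ 55 → quotient 1, remainder 26
55 ÷ 26 → quotient 2, remainder 3
26 ÷ 3 → quotient 8, remainder 2
3 ÷ 2 → quotient 1, remainder 1
2 ÷ 1 → quotient 2, remainder 0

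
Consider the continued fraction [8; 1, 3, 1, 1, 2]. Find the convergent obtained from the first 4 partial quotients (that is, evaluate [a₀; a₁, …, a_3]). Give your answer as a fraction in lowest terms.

44/5

Use the convergent recurrence hₖ = aₖ·hₖ₋₁ + hₖ₋₂ (and likewise for the denominators kₖ):
a_0 = 8: 8/1
a_1 = 1: 9/1
a_2 = 3: 35/4
a_3 = 1: 44/5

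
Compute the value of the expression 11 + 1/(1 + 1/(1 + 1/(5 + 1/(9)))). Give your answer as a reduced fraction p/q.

Build up convergents one term at a time:
a_0 = 11: 11/1
a_1 = 1: 12/1
a_2 = 1: 23/2
a_3 = 5: 127/11
a_4 = 9: 1166/101

1166/101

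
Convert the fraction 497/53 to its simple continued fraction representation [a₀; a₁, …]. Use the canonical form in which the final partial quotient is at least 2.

[9; 2, 1, 1, 1, 6]

497 = 9·53 + 20, so a_0 = 9
53 = 2·20 + 13, so a_1 = 2
20 = 1·13 + 7, so a_2 = 1
13 = 1·7 + 6, so a_3 = 1
7 = 1·6 + 1, so a_4 = 1
6 = 6·1 + 0, so a_5 = 6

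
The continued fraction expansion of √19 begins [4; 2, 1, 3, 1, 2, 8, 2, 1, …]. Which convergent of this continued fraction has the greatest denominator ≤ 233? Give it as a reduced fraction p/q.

a_0 = 4: 4/1  (≤ bound)
a_1 = 2: 9/2  (≤ bound)
a_2 = 1: 13/3  (≤ bound)
a_3 = 3: 48/11  (≤ bound)
a_4 = 1: 61/14  (≤ bound)
a_5 = 2: 170/39  (≤ bound)
a_6 = 8: 1421/326  (> 233, stop)

170/39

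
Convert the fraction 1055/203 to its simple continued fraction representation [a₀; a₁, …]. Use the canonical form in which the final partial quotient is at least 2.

Apply division with remainder until the remainder is 0:
1055 ÷ 203 → quotient 5, remainder 40
203 ÷ 40 → quotient 5, remainder 3
40 ÷ 3 → quotient 13, remainder 1
3 ÷ 1 → quotient 3, remainder 0

[5; 5, 13, 3]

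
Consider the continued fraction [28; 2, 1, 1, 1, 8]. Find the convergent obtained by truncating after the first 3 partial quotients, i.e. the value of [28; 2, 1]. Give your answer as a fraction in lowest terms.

Start with 1.
2 + 1/(1/1) = 2 + 1/1 = 3/1
28 + 1/(3/1) = 28 + 1/3 = 85/3

85/3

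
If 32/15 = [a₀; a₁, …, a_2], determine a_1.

32 = 2·15 + 2, so a_0 = 2
15 = 7·2 + 1, so a_1 = 7

7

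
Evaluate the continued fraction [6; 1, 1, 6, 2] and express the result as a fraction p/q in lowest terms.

183/28

Collapse the nested fraction from the inside out:
Start with 2.
6 + 1/(2/1) = 6 + 1/2 = 13/2
1 + 1/(13/2) = 1 + 2/13 = 15/13
1 + 1/(15/13) = 1 + 13/15 = 28/15
6 + 1/(28/15) = 6 + 15/28 = 183/28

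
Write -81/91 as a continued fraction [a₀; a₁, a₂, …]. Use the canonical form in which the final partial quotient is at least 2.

-81 = -1·91 + 10, so a_0 = -1
91 = 9·10 + 1, so a_1 = 9
10 = 10·1 + 0, so a_2 = 10

[-1; 9, 10]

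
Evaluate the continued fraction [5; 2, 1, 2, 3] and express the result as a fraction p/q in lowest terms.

Start with 3.
2 + 1/(3/1) = 2 + 1/3 = 7/3
1 + 1/(7/3) = 1 + 3/7 = 10/7
2 + 1/(10/7) = 2 + 7/10 = 27/10
5 + 1/(27/10) = 5 + 10/27 = 145/27

145/27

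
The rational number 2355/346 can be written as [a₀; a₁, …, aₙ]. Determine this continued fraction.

2355 ÷ 346 → quotient 6, remainder 279
346 ÷ 279 → quotient 1, remainder 67
279 ÷ 67 → quotient 4, remainder 11
67 ÷ 11 → quotient 6, remainder 1
11 ÷ 1 → quotient 11, remainder 0

[6; 1, 4, 6, 11]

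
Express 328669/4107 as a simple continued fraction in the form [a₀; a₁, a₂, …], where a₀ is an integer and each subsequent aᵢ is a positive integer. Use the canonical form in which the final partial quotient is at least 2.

[80; 37, 1, 2, 8, 1, 3]

⌊328669/4107⌋ = 80, remainder 109
⌊4107/109⌋ = 37, remainder 74
⌊109/74⌋ = 1, remainder 35
⌊74/35⌋ = 2, remainder 4
⌊35/4⌋ = 8, remainder 3
⌊4/3⌋ = 1, remainder 1
⌊3/1⌋ = 3, remainder 0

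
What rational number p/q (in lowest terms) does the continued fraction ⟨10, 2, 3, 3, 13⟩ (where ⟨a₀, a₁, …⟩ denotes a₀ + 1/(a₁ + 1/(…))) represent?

3193/306

Start with 13.
3 + 1/(13/1) = 3 + 1/13 = 40/13
3 + 1/(40/13) = 3 + 13/40 = 133/40
2 + 1/(133/40) = 2 + 40/133 = 306/133
10 + 1/(306/133) = 10 + 133/306 = 3193/306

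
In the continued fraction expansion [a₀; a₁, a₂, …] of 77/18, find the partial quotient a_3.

1

Repeatedly divide and take the remainder:
⌊77/18⌋ = 4, remainder 5
⌊18/5⌋ = 3, remainder 3
⌊5/3⌋ = 1, remainder 2
⌊3/2⌋ = 1, remainder 1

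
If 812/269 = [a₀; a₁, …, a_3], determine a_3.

4

Run the Euclidean algorithm, recording each quotient:
812 = 3·269 + 5, so a_0 = 3
269 = 53·5 + 4, so a_1 = 53
5 = 1·4 + 1, so a_2 = 1
4 = 4·1 + 0, so a_3 = 4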